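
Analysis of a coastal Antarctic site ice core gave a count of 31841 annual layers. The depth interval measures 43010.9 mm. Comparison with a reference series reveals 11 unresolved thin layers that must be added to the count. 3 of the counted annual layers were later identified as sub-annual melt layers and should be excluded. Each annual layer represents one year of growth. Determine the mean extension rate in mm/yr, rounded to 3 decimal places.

1.350 mm/yr

After corrections the count is 31841 − 3 + 11 = 31849 annual layers.
43010.9 mm over 31849 years gives 43010.9 / 31849 ≈ 1.350 mm/yr.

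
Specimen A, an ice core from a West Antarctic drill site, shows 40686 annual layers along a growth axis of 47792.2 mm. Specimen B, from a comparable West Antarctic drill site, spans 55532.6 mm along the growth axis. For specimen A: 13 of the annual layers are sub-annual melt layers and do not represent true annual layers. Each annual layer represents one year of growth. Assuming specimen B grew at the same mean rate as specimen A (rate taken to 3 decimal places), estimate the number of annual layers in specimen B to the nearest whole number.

47262 annual layers

Specimen A: adjusted count: 40686 − 13 = 40673 annual layers.
A: Extension rate ≈ 47792.2 / 40673 = 1.175 mm/yr.
B spans 55532.6 / 1.175 = 47261.79 years ≈ 47262 annual layers.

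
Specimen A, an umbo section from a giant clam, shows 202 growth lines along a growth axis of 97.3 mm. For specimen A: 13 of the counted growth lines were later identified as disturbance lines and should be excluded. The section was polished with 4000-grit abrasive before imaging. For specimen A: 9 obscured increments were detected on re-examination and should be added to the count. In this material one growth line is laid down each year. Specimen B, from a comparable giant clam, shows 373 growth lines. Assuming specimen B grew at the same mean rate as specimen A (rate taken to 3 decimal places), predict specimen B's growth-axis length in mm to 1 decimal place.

183.1 mm

Specimen A: correcting the raw count gives 202 − 13 + 9 = 198 true growth lines.
A: Extension rate ≈ 97.3 / 198 = 0.491 mm/year.
B's length ≈ 0.491 × 373 = 183.1 mm.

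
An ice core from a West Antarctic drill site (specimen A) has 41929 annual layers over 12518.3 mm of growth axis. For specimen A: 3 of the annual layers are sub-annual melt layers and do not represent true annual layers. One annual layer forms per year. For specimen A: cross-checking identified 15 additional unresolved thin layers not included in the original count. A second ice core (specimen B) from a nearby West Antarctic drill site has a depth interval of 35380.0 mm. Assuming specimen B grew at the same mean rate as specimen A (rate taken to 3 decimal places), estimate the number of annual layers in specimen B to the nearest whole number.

118725 annual layers

Specimen A: true annual layer count = 41929 − 3 + 15 = 41941.
A: 12518.3 mm over 41941 years gives 12518.3 / 41941 ≈ 0.298 mm/year.
Specimen B: 35380.0 mm / 0.298 mm per year = 118724.83 years ≈ 118725 annual layers.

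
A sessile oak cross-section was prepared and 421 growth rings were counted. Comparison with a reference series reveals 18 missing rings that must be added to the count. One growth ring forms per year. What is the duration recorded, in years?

439 years

Correcting the raw count gives 421 + 18 = 439 true growth rings.
One growth ring per year makes the duration 439 years.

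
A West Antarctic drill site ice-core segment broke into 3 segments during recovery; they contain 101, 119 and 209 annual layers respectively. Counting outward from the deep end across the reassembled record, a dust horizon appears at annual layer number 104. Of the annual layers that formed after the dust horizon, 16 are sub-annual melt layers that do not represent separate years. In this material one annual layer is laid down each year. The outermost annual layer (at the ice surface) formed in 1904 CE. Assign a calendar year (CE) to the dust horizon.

1595 CE

Total annual layers = 101 + 119 + 209 = 429.
The dust horizon sits at annual layer 104 from the deep end, so 429 − 104 = 325 annual layers formed after it.
325 − 16 false = 309 true annual layers after the dust horizon.
1904 − 309 = 1595 CE.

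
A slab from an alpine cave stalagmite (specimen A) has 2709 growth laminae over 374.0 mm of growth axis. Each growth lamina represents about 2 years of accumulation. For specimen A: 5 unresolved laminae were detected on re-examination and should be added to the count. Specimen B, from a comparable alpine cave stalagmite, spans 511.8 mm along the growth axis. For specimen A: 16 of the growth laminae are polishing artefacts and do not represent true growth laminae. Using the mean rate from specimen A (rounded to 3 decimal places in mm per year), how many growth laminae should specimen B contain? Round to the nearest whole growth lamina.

Specimen A: correcting the raw count gives 2709 − 16 + 5 = 2698 true growth laminae.
Specimen A: 2698 growth laminae at 2 years each span 2698 × 2 = 5396 years.
A: 374.0 mm over 5396 years gives 374.0 / 5396 ≈ 0.069 mm/year.
For B, 511.8 / 0.069 = 7417.39 years; at 2 years per growth lamina that is 7417.39 / 2 ≈ 3709 growth laminae.

3709 growth laminae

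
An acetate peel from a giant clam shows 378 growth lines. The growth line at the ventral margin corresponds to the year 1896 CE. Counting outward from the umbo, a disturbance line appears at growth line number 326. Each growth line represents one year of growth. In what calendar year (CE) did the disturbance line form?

378 − 326 = 52 growth lines lie beyond the disturbance line toward the ventral margin.
Counting back 52 years from 1896 CE places the disturbance line in 1896 − 52 = 1844 CE.

1844 CE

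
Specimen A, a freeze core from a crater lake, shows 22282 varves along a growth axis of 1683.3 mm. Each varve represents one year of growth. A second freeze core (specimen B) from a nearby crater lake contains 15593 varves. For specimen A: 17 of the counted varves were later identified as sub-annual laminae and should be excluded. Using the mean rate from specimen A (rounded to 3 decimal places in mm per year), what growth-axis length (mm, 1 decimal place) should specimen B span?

Specimen A: after corrections the count is 22282 − 17 = 22265 varves.
A: Mean rate = 1683.3 mm / 22265 years ≈ 0.076 mm per year.
B's length ≈ 0.076 × 15593 = 1185.1 mm.

1185.1 mm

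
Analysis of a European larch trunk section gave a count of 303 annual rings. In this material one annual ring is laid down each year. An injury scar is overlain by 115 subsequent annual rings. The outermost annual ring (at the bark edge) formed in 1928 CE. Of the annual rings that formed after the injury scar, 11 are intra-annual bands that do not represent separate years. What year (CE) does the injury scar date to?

115 annual rings post-date the injury scar.
Excluding 11 false annual rings: 115 − 11 = 104.
The annual ring at the bark edge is 1928 CE, so the injury scar dates to 1928 − 104 = 1824 CE.

1824 CE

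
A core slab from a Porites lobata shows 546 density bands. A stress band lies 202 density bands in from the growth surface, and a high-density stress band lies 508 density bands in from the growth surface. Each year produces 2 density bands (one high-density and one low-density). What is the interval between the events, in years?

153 years

Separation: 508 − 202 = 306 density bands.
Dividing by 2 density bands per year: 306 / 2 = 153 years.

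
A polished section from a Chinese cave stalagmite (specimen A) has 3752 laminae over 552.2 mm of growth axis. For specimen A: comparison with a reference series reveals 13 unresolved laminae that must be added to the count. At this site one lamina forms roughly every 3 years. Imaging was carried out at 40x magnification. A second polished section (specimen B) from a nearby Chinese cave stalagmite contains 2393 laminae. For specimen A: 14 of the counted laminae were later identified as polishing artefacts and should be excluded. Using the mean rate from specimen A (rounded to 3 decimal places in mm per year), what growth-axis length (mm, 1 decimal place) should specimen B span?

351.8 mm

Specimen A: correcting the raw count gives 3752 − 14 + 13 = 3751 true laminae.
Specimen A: multiplying by 3 years per lamina: 3751 × 3 = 11253 years.
A: 552.2 mm over 11253 years gives 552.2 / 11253 ≈ 0.049 mm per year.
Specimen B: at 3 years per lamina, 2393 × 3 = 7179 years. Length of B = 0.049 × 7179 = 351.8 mm.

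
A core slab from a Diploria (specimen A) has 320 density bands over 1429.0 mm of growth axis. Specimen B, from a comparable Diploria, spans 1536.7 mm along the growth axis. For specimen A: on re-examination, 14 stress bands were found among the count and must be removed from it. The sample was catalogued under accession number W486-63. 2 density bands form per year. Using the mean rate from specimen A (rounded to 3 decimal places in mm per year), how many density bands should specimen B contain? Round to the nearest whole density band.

Specimen A: adjusted count: 320 − 14 = 306 density bands.
Specimen A: with 2 density bands per year, 306 / 2 = 153 years.
A: Extension rate ≈ 1429.0 / 153 = 9.340 mm/year.
For B, 1536.7 / 9.340 = 164.53 years; at 2 density bands per year that is 164.53 × 2 ≈ 329 density bands.

329 density bands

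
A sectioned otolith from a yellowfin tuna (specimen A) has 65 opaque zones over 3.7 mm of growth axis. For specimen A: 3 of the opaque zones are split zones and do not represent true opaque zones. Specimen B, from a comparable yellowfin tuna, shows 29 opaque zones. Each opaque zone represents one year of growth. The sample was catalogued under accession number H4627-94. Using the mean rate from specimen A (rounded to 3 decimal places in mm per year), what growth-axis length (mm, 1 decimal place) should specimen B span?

1.7 mm

Specimen A: true opaque zone count = 65 − 3 = 62.
A: 3.7 mm over 62 years gives 3.7 / 62 ≈ 0.060 mm per year.
Length of B = 0.060 × 29 = 1.7 mm.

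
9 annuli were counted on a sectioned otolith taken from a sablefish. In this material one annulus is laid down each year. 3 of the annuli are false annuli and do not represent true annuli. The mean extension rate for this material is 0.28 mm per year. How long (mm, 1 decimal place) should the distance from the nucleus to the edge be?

1.7 mm

True annulus count = 9 − 3 = 6.
6 years at 0.28 mm/year gives 0.28 × 6 = 1.7 mm.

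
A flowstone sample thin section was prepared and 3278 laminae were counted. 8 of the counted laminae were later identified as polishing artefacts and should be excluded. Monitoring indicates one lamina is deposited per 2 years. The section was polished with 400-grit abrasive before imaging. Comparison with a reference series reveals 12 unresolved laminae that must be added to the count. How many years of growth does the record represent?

6564 yr

Adjusted count: 3278 − 8 + 12 = 3282 laminae.
At 2 years per lamina, 3282 × 2 = 6564 years.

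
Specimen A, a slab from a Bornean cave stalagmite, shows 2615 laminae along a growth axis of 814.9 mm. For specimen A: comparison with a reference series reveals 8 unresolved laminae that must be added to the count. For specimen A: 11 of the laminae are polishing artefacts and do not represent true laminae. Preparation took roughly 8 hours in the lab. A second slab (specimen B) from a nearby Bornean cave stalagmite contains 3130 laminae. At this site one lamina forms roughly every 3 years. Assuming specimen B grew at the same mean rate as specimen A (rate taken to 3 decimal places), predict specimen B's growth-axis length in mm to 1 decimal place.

Specimen A: adjusted count: 2615 − 11 + 8 = 2612 laminae.
Specimen A: multiplying by 3 years per lamina: 2612 × 3 = 7836 years.
A: Extension rate ≈ 814.9 / 7836 = 0.104 mm/yr.
Specimen B: at 3 years per lamina, 3130 × 3 = 9390 years. For B, 0.104 mm/year × 9390 years = 976.6 mm.

976.6 mm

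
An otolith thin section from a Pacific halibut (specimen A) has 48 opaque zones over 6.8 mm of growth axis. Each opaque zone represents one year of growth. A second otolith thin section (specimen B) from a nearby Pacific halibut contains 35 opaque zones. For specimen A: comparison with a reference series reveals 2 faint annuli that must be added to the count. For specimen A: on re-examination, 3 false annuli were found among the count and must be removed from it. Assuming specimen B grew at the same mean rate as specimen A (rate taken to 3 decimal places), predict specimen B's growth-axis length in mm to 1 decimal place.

5.1 mm

Specimen A: correcting the raw count gives 48 − 3 + 2 = 47 true opaque zones.
A: Mean rate = 6.8 mm / 47 years ≈ 0.145 mm per year.
For B, 0.145 mm/year × 35 years = 5.1 mm.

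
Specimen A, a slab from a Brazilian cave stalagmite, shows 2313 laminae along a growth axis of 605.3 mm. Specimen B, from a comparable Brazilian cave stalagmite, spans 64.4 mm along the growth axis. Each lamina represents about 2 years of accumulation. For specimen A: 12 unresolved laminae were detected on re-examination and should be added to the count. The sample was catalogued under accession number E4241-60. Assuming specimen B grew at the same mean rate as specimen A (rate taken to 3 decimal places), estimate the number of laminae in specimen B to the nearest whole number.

Specimen A: true lamina count = 2313 + 12 = 2325.
Specimen A: 2325 laminae at 2 years each span 2325 × 2 = 4650 years.
A: Extension rate ≈ 605.3 / 4650 = 0.130 mm/year.
For B, 64.4 / 0.130 = 495.38 years; at 2 years per lamina that is 495.38 / 2 ≈ 248 laminae.

248 laminae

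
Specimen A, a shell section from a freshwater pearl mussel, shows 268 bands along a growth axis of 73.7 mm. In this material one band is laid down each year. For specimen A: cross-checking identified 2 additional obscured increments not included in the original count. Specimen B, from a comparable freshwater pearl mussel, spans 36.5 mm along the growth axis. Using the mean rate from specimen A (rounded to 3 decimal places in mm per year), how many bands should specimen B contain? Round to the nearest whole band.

134 bands

Specimen A: adjusted count: 268 + 2 = 270 bands.
A: 73.7 mm over 270 years gives 73.7 / 270 ≈ 0.273 mm/year.
Specimen B: 36.5 mm / 0.273 mm per year = 133.70 years ≈ 134 bands.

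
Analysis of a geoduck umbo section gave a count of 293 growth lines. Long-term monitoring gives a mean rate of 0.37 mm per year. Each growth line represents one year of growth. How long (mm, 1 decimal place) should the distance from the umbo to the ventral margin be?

The record spans 293 years at 0.37 mm per year.
Predicted length = 0.37 mm/year × 293 years = 108.4 mm.

108.4 mm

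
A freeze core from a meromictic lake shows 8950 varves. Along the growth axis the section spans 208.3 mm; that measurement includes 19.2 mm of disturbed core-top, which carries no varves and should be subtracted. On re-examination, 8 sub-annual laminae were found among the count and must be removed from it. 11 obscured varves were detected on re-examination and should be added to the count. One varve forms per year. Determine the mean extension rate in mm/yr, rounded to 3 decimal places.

Adjusted count: 8950 − 8 + 11 = 8953 varves.
Removing the 19.2 mm offcut leaves 208.3 − 19.2 = 189.1 mm.
Mean rate = 189.1 mm / 8953 years ≈ 0.021 mm/yr.

0.021 mm/yr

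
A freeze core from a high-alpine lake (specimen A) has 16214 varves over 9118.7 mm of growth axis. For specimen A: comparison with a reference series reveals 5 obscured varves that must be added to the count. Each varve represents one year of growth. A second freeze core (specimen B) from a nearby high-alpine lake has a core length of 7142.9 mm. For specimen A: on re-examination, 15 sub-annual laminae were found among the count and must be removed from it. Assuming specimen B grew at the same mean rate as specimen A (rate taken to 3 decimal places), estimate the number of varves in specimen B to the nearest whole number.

Specimen A: true varve count = 16214 − 15 + 5 = 16204.
A: Extension rate ≈ 9118.7 / 16204 = 0.563 mm per year.
Specimen B: 7142.9 mm / 0.563 mm per year = 12687.21 years ≈ 12687 varves.

12687 varves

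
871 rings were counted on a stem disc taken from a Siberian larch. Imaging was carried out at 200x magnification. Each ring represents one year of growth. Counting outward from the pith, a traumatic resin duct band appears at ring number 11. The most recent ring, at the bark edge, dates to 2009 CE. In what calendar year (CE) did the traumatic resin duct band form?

Between ring 11 and the bark edge there are 871 − 11 = 860 rings.
The ring at the bark edge is 2009 CE, so the traumatic resin duct band dates to 2009 − 860 = 1149 CE.

1149 CE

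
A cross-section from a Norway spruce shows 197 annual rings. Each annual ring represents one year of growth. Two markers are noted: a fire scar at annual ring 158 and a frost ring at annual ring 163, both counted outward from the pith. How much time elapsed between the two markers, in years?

5 years

The two markers are separated by 163 − 158 = 5 annual rings.
One annual ring per year makes the interval 5 years.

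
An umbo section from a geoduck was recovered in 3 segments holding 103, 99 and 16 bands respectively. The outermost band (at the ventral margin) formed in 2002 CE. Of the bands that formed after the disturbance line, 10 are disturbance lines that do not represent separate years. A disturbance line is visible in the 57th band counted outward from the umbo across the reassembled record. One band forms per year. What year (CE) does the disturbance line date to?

1851 CE

Total bands = 103 + 99 + 16 = 218.
218 − 57 = 161 bands lie beyond the disturbance line toward the ventral margin.
Removing the 10 false bands leaves 161 − 10 = 151 true bands beyond the disturbance line.
Counting back 151 years from 2002 CE places the disturbance line in 2002 − 151 = 1851 CE.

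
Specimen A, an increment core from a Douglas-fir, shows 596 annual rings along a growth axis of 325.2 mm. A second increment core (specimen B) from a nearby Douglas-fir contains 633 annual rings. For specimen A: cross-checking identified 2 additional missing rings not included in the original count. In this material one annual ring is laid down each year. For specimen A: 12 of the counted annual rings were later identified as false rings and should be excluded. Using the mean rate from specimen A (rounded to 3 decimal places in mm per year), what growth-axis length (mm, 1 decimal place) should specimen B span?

Specimen A: correcting the raw count gives 596 − 12 + 2 = 586 true annual rings.
A: 325.2 mm over 586 years gives 325.2 / 586 ≈ 0.555 mm/year.
Length of B = 0.555 × 633 = 351.3 mm.

351.3 mm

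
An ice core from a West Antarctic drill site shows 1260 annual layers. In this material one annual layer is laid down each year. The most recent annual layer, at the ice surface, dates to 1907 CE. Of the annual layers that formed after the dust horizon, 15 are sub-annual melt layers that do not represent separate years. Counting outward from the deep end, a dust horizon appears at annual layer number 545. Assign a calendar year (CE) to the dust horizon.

Between annual layer 545 and the ice surface there are 1260 − 545 = 715 annual layers.
Removing the 15 false annual layers leaves 715 − 15 = 700 true annual layers beyond the dust horizon.
Counting back 700 years from 1907 CE places the dust horizon in 1907 − 700 = 1207 CE.

1207 CE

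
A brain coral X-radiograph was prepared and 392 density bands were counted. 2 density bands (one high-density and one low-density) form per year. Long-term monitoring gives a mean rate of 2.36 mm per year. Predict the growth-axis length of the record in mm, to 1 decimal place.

392 density bands at 2 per year is 392 / 2 = 196 years.
196 years at 2.36 mm/year gives 2.36 × 196 = 462.6 mm.

462.6 mm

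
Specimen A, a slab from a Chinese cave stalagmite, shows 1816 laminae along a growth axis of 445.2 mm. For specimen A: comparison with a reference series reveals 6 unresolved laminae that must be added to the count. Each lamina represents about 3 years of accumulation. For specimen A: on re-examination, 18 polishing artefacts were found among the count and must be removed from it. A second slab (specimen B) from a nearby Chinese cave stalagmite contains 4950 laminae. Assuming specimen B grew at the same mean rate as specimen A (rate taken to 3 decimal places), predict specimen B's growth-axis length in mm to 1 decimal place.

Specimen A: true lamina count = 1816 − 18 + 6 = 1804.
Specimen A: at 3 years per lamina, 1804 × 3 = 5412 years.
A: Extension rate ≈ 445.2 / 5412 = 0.082 mm/yr.
Specimen B: 4950 laminae at 3 years each span 4950 × 3 = 14850 years. B's length ≈ 0.082 × 14850 = 1217.7 mm.

1217.7 mm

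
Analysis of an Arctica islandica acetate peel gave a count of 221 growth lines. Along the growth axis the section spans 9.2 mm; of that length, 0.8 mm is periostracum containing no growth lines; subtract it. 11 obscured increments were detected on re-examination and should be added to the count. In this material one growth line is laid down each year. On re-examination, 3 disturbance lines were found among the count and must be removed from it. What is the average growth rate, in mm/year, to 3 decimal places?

After corrections the count is 221 − 3 + 11 = 229 growth lines.
The growth record spans 9.2 − 0.8 = 8.4 mm.
8.4 mm over 229 years gives 8.4 / 229 ≈ 0.037 mm/year.

0.037 mm/year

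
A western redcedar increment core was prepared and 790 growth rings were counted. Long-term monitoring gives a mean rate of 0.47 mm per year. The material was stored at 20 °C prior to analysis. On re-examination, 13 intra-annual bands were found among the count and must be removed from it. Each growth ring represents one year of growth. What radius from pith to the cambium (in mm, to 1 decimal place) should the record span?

Adjusted count: 790 − 13 = 777 growth rings.
Predicted length = 0.47 mm/year × 777 years = 365.2 mm.

365.2 mm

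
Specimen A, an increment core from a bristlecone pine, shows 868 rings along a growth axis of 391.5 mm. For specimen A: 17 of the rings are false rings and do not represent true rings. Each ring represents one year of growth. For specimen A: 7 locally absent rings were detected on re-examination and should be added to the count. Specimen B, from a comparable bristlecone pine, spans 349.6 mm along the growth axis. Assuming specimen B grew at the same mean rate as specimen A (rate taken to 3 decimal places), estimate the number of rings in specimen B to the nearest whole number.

767 rings

Specimen A: correcting the raw count gives 868 − 17 + 7 = 858 true rings.
A: Mean rate = 391.5 mm / 858 years ≈ 0.456 mm per year.
For B, 349.6 / 0.456 = 766.67 years ≈ 767 rings.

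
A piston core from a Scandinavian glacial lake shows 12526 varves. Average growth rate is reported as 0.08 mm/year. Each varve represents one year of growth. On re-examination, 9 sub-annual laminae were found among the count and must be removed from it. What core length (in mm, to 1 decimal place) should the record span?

1001.4 mm

Adjusted count: 12526 − 9 = 12517 varves.
12517 years at 0.08 mm/year gives 0.08 × 12517 = 1001.4 mm.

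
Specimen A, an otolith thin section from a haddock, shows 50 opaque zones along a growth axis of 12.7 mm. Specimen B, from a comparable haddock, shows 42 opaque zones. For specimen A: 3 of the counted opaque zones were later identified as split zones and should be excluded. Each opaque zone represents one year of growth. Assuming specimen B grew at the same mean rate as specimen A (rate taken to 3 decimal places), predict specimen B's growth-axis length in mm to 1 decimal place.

11.3 mm

Specimen A: adjusted count: 50 − 3 = 47 opaque zones.
A: Mean rate = 12.7 mm / 47 years ≈ 0.270 mm/yr.
For B, 0.270 mm/year × 42 years = 11.3 mm.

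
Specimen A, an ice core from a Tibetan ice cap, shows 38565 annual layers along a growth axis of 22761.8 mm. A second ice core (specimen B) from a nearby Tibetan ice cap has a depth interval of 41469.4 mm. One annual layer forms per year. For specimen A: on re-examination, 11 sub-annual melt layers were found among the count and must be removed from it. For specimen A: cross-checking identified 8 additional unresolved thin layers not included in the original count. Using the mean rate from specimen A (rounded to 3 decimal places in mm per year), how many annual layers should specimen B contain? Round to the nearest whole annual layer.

70287 annual layers

Specimen A: true annual layer count = 38565 − 11 + 8 = 38562.
A: Extension rate ≈ 22761.8 / 38562 = 0.590 mm/year.
For B, 41469.4 / 0.590 = 70287.12 years ≈ 70287 annual layers.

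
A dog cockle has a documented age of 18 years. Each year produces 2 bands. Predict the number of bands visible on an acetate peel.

Expected bands: 18 × 2 = 36.
So 36 bands should be present.

36 bands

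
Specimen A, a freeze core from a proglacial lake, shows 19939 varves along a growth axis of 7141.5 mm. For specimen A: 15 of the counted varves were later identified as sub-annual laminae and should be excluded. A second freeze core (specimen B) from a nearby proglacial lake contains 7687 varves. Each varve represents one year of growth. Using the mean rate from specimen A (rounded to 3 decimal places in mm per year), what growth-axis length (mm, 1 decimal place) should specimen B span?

2751.9 mm

Specimen A: correcting the raw count gives 19939 − 15 = 19924 true varves.
A: Mean rate = 7141.5 mm / 19924 years ≈ 0.358 mm per year.
Length of B = 0.358 × 7687 = 2751.9 mm.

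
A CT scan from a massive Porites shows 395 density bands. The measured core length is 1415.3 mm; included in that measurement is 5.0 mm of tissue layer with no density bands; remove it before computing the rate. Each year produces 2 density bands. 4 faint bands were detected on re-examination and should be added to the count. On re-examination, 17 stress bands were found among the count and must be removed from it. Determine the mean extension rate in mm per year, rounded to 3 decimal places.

7.384 mm per year

True density band count = 395 − 17 + 4 = 382.
With 2 density bands per year, 382 / 2 = 191 years.
The growth record spans 1415.3 − 5.0 = 1410.3 mm.
1410.3 mm over 191 years gives 1410.3 / 191 ≈ 7.384 mm per year.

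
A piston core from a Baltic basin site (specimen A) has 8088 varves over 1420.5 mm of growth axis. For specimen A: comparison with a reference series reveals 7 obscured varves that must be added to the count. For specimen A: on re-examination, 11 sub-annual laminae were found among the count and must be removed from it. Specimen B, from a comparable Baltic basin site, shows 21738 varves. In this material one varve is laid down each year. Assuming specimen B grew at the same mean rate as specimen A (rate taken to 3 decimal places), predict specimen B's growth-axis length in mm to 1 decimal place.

Specimen A: correcting the raw count gives 8088 − 11 + 7 = 8084 true varves.
A: Mean rate = 1420.5 mm / 8084 years ≈ 0.176 mm per year.
For B, 0.176 mm/year × 21738 years = 3825.9 mm.

3825.9 mm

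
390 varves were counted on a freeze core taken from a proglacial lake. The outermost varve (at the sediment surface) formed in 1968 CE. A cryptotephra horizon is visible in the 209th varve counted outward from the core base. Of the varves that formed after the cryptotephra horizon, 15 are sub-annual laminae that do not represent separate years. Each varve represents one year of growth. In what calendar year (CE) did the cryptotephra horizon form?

1802 CE

The cryptotephra horizon sits at varve 209 from the core base, so 390 − 209 = 181 varves formed after it.
Excluding 15 false varves: 181 − 15 = 166.
The varve at the sediment surface is 1968 CE, so the cryptotephra horizon dates to 1968 − 166 = 1802 CE.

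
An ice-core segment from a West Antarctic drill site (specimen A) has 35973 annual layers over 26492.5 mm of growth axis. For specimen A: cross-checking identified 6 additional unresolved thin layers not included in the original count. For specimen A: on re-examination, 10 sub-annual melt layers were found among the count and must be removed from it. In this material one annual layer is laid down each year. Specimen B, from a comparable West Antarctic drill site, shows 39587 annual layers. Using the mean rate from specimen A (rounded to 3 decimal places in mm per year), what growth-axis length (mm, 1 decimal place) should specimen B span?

Specimen A: adjusted count: 35973 − 10 + 6 = 35969 annual layers.
A: Extension rate ≈ 26492.5 / 35969 = 0.737 mm per year.
B's length ≈ 0.737 × 39587 = 29175.6 mm.

29175.6 mm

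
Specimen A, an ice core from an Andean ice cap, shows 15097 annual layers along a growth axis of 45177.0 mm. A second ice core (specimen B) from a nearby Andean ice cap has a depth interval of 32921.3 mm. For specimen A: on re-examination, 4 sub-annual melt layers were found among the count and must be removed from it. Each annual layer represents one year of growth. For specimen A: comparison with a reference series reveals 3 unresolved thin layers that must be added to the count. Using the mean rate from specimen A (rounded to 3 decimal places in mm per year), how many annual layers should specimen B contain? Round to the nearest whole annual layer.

Specimen A: adjusted count: 15097 − 4 + 3 = 15096 annual layers.
A: Mean rate = 45177.0 mm / 15096 years ≈ 2.993 mm/yr.
Specimen B: 32921.3 mm / 2.993 mm per year = 10999.43 years ≈ 10999 annual layers.

10999 annual layers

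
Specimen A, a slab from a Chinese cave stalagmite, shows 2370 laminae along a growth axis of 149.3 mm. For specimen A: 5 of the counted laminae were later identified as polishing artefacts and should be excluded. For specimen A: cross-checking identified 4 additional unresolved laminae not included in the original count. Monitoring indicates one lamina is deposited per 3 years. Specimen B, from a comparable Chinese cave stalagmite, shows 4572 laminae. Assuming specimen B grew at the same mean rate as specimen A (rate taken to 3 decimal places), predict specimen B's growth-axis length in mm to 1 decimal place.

Specimen A: correcting the raw count gives 2370 − 5 + 4 = 2369 true laminae.
Specimen A: at 3 years per lamina, 2369 × 3 = 7107 years.
A: Extension rate ≈ 149.3 / 7107 = 0.021 mm per year.
Specimen B: at 3 years per lamina, 4572 × 3 = 13716 years. For B, 0.021 mm/year × 13716 years = 288.0 mm.

288.0 mm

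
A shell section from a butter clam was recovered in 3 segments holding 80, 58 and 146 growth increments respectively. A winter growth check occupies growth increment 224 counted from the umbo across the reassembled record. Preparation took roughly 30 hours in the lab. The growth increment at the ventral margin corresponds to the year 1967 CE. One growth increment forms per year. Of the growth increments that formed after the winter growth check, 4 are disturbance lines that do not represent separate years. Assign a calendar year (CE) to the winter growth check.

1911 CE

Total growth increments = 80 + 58 + 146 = 284.
Between growth increment 224 and the ventral margin there are 284 − 224 = 60 growth increments.
60 − 4 false = 56 true growth increments after the winter growth check.
Counting back 56 years from 1967 CE places the winter growth check in 1967 − 56 = 1911 CE.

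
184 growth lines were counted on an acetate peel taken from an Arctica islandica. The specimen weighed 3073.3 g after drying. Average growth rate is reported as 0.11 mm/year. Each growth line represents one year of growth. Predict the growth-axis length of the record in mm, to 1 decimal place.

20.2 mm

The record spans 184 years at 0.11 mm per year.
Predicted length = 0.11 mm/year × 184 years = 20.2 mm.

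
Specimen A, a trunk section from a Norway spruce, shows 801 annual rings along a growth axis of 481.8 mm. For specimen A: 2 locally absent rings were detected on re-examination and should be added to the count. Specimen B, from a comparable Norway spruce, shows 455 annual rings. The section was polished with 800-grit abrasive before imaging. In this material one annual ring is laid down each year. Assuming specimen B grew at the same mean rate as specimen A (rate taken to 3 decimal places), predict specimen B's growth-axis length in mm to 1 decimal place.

273.0 mm

Specimen A: after corrections the count is 801 + 2 = 803 annual rings.
A: 481.8 mm over 803 years gives 481.8 / 803 ≈ 0.600 mm per year.
Length of B = 0.600 × 455 = 273.0 mm.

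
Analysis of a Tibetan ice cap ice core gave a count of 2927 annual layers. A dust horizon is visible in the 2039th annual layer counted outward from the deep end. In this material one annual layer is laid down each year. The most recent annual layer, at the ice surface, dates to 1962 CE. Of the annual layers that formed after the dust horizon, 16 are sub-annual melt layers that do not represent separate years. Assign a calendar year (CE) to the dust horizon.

Between annual layer 2039 and the ice surface there are 2927 − 2039 = 888 annual layers.
Removing the 16 false annual layers leaves 888 − 16 = 872 true annual layers beyond the dust horizon.
1962 − 872 = 1090 CE.

1090 CE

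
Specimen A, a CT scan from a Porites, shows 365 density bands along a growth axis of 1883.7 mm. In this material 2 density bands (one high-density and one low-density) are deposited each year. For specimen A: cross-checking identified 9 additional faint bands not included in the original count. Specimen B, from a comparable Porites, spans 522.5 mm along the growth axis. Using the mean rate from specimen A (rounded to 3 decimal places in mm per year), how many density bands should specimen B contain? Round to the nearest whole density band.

Specimen A: true density band count = 365 + 9 = 374.
Specimen A: 374 density bands at 2 per year is 374 / 2 = 187 years.
A: Mean rate = 1883.7 mm / 187 years ≈ 10.073 mm/year.
B spans 522.5 / 10.073 = 51.87 years; at 2 density bands per year that is 51.87 × 2 ≈ 104 density bands.

104 density bands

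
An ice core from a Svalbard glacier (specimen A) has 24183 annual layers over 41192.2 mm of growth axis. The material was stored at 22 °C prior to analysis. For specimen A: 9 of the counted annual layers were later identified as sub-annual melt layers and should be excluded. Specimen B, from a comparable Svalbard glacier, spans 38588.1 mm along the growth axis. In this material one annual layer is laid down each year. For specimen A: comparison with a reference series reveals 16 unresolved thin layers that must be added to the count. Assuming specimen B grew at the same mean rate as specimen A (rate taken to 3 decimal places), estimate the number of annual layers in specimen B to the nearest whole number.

22659 annual layers

Specimen A: true annual layer count = 24183 − 9 + 16 = 24190.
A: Mean rate = 41192.2 mm / 24190 years ≈ 1.703 mm per year.
For B, 38588.1 / 1.703 = 22658.90 years ≈ 22659 annual layers.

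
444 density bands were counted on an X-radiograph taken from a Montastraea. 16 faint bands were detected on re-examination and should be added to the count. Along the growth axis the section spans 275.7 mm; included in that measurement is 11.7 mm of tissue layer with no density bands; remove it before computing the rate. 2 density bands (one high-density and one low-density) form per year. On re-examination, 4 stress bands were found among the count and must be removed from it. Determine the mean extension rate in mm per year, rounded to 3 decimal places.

1.158 mm per year

After corrections the count is 444 − 4 + 16 = 456 density bands.
456 density bands at 2 per year is 456 / 2 = 228 years.
Net length = 275.7 − 11.7 = 264.0 mm.
Mean rate = 264.0 mm / 228 years ≈ 1.158 mm per year.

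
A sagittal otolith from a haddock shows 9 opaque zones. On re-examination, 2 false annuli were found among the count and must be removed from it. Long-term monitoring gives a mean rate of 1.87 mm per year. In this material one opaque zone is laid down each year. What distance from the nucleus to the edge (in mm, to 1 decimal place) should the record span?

13.1 mm

True opaque zone count = 9 − 2 = 7.
Length ≈ 1.87 × 7 = 13.1 mm.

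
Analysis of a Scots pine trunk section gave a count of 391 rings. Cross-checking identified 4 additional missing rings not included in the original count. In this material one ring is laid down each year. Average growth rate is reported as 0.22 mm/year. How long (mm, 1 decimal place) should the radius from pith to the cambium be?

True ring count = 391 + 4 = 395.
Predicted length = 0.22 mm/year × 395 years = 86.9 mm.

86.9 mm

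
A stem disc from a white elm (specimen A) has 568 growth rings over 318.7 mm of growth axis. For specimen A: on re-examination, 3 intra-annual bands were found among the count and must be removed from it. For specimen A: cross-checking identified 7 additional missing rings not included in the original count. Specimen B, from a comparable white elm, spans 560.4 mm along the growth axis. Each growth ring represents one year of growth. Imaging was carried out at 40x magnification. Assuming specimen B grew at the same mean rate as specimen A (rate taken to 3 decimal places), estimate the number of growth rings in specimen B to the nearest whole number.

1006 growth rings

Specimen A: after corrections the count is 568 − 3 + 7 = 572 growth rings.
A: Mean rate = 318.7 mm / 572 years ≈ 0.557 mm/yr.
B spans 560.4 / 0.557 = 1006.10 years ≈ 1006 growth rings.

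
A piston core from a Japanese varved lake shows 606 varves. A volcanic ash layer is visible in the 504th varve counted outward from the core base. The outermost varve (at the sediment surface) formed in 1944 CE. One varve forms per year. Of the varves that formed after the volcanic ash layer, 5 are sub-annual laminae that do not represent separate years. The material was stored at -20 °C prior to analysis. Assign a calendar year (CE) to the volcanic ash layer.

1847 CE

Between varve 504 and the sediment surface there are 606 − 504 = 102 varves.
Removing the 5 false varves leaves 102 − 5 = 97 true varves beyond the volcanic ash layer.
The varve at the sediment surface is 1944 CE, so the volcanic ash layer dates to 1944 − 97 = 1847 CE.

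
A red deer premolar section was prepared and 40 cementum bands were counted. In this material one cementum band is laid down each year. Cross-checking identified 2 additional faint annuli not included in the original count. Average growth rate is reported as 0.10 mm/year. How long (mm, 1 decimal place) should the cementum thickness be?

True cementum band count = 40 + 2 = 42.
Predicted length = 0.10 mm/year × 42 years = 4.2 mm.

4.2 mm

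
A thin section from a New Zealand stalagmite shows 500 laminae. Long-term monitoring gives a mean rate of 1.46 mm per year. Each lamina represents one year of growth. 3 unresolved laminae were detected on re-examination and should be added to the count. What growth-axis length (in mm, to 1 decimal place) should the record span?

Adjusted count: 500 + 3 = 503 laminae.
Predicted length = 1.46 mm/year × 503 years = 734.4 mm.

734.4 mm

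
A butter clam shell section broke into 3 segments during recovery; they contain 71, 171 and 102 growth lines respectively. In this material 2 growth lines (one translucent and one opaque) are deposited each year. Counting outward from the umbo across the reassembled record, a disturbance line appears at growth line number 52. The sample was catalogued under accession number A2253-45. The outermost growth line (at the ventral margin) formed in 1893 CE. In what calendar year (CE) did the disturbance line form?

1747 CE

Total growth lines = 71 + 171 + 102 = 344.
344 − 52 = 292 growth lines lie beyond the disturbance line toward the ventral margin.
Dividing by 2 growth lines per year: 292 / 2 = 146 years.
Counting back 146 years from 1893 CE places the disturbance line in 1893 − 146 = 1747 CE.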